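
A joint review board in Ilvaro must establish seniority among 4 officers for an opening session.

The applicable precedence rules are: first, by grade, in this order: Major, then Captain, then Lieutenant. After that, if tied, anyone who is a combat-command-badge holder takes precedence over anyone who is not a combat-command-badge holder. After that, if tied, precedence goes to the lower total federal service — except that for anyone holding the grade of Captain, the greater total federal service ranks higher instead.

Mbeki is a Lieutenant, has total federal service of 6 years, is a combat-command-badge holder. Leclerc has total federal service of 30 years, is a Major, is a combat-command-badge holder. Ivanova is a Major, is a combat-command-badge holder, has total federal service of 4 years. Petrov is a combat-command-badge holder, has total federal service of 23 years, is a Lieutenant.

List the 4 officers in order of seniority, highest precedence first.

By grade: Ivanova and Leclerc (Major); then Mbeki and Petrov (Lieutenant).
Ivanova and Leclerc are each a combat-command-badge holder, so the next rule applies.
Among Ivanova and Leclerc, by total federal service (lower first): Ivanova (4 years) before Leclerc (30 years).
Mbeki and Petrov are each a combat-command-badge holder, so the next rule applies.
Among Mbeki and Petrov, by total federal service (lower first): Mbeki (6 years) before Petrov (23 years).
Full order: Ivanova, Leclerc, Mbeki, Petrov.

Ivanova, Leclerc, Mbeki, Petrov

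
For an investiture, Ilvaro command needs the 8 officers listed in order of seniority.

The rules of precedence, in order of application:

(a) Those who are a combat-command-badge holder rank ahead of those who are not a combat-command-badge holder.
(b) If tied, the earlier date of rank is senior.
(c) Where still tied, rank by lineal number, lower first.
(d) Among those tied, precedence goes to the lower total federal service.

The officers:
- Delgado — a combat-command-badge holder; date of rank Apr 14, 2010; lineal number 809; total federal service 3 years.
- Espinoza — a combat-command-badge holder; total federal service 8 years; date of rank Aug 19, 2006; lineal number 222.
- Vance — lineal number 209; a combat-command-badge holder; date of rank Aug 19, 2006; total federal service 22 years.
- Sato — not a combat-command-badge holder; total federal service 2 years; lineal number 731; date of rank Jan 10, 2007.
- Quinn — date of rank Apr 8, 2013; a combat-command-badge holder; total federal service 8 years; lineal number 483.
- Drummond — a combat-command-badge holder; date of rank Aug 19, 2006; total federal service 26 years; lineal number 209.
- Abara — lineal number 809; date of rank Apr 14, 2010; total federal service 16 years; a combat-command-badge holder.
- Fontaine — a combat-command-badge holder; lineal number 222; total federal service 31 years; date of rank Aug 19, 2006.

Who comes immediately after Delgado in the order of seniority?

By the first rule: Vance, Drummond, Espinoza, Fontaine, Delgado, Abara and Quinn (each a combat-command-badge holder); then Sato (not a combat-command-badge holder).
Among Vance, Drummond, Espinoza, Fontaine, Delgado, Abara and Quinn, by date of rank (earlier first): Vance, Drummond, Espinoza and Fontaine (Aug 19, 2006) before Delgado and Abara (Apr 14, 2010) before Quinn (Apr 8, 2013).
Among Vance, Drummond, Espinoza and Fontaine, by lineal number (lower first): Vance and Drummond (209) before Espinoza and Fontaine (222).
Among Vance and Drummond, by total federal service (lower first): Vance (22 years) before Drummond (26 years).
Among Espinoza and Fontaine, by total federal service (lower first): Espinoza (8 years) before Fontaine (31 years).
Delgado and Abara both have lineal number 809, so the next rule applies.
Among Delgado and Abara, by total federal service (lower first): Delgado (3 years) before Abara (16 years).
Order: Vance, Drummond, Espinoza, Fontaine, Delgado, Abara, Quinn, Sato.

Abara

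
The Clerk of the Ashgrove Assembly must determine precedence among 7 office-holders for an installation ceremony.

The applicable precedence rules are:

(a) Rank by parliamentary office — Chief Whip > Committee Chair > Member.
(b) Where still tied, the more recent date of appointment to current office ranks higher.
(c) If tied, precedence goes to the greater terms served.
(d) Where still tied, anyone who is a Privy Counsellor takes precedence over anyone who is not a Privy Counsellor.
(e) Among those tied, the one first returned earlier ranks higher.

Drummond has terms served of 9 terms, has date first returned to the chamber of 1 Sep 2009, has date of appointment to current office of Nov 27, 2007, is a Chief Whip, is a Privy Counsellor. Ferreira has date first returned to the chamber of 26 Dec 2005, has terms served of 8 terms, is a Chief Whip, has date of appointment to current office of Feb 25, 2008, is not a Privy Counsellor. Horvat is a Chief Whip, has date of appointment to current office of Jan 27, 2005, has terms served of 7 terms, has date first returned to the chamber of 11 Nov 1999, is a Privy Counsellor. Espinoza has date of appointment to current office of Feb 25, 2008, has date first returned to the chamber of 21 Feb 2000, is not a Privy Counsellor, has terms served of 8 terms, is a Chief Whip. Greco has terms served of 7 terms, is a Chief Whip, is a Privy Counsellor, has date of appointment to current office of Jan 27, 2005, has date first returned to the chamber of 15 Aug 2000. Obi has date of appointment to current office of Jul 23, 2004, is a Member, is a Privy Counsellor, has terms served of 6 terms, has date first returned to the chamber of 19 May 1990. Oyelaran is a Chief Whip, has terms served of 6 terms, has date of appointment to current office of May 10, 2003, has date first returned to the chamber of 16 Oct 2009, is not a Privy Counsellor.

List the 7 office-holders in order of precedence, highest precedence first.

By parliamentary office: Espinoza, Ferreira, Drummond, Horvat, Greco and Oyelaran (Chief Whip); then Obi (Member).
Among Espinoza, Ferreira, Drummond, Horvat, Greco and Oyelaran, by date of appointment to current office (later first): Espinoza and Ferreira (Feb 25, 2008) before Drummond (Nov 27, 2007) before Horvat and Greco (Jan 27, 2005) before Oyelaran (May 10, 2003).
Espinoza and Ferreira both have terms served 8 terms, so the next rule applies.
Espinoza and Ferreira are each not a Privy Counsellor, so the next rule applies.
Among Espinoza and Ferreira, by date first returned to the chamber (earlier first): Espinoza (21 Feb 2000) before Ferreira (26 Dec 2005).
Horvat and Greco both have terms served 7 terms, so the next rule applies.
Horvat and Greco are each a Privy Counsellor, so the next rule applies.
Among Horvat and Greco, by date first returned to the chamber (earlier first): Horvat (11 Nov 1999) before Greco (15 Aug 2000).
Full order: Espinoza, Ferreira, Drummond, Horvat, Greco, Oyelaran, Obi.

Espinoza, Ferreira, Drummond, Horvat, Greco, Oyelaran, Obi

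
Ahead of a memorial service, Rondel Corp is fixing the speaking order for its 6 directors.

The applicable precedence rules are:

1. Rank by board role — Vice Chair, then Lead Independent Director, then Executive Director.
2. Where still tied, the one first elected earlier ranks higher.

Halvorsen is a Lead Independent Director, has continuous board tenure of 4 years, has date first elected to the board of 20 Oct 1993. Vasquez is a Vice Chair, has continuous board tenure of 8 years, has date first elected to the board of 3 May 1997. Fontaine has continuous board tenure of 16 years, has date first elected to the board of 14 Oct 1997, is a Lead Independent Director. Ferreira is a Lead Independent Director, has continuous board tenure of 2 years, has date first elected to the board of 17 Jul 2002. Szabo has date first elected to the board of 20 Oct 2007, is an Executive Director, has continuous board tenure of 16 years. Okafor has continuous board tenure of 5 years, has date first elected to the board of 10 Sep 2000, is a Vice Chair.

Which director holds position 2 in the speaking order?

By board role: Vasquez and Okafor (Vice Chair); then Halvorsen, Fontaine and Ferreira (Lead Independent Director); then Szabo (Executive Director).
Among Vasquez and Okafor, by date first elected to the board (earlier first): Vasquez (3 May 1997) before Okafor (10 Sep 2000).
Among Halvorsen, Fontaine and Ferreira, by date first elected to the board (earlier first): Halvorsen (20 Oct 1993) before Fontaine (14 Oct 1997) before Ferreira (17 Jul 2002).
Order: Vasquez, Okafor, Halvorsen, Fontaine, Ferreira, Szabo.

Okafor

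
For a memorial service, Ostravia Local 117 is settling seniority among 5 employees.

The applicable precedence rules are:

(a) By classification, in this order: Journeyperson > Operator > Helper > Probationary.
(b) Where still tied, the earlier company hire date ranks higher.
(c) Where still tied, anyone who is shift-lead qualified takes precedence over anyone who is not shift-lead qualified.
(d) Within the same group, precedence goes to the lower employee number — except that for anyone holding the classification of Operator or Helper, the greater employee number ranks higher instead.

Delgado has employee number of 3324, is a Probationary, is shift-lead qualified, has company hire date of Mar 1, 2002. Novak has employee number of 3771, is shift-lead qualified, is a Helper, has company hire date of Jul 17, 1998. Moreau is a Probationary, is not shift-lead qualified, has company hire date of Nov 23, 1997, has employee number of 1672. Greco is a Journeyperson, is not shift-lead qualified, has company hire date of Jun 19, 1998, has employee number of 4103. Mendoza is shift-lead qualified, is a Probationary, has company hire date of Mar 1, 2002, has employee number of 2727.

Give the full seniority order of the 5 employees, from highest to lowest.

By classification: Greco (Journeyperson); then Novak (Helper); then Moreau, Mendoza and Delgado (Probationary).
Among Moreau, Mendoza and Delgado, by company hire date (earlier first): Moreau (Nov 23, 1997) before Mendoza and Delgado (Mar 1, 2002).
Mendoza and Delgado are each shift-lead qualified, so the next rule applies.
Among Mendoza and Delgado, by employee number (lower first): Mendoza (2727) before Delgado (3324).
Full order: Greco, Novak, Moreau, Mendoza, Delgado.

Greco, Novak, Moreau, Mendoza, Delgado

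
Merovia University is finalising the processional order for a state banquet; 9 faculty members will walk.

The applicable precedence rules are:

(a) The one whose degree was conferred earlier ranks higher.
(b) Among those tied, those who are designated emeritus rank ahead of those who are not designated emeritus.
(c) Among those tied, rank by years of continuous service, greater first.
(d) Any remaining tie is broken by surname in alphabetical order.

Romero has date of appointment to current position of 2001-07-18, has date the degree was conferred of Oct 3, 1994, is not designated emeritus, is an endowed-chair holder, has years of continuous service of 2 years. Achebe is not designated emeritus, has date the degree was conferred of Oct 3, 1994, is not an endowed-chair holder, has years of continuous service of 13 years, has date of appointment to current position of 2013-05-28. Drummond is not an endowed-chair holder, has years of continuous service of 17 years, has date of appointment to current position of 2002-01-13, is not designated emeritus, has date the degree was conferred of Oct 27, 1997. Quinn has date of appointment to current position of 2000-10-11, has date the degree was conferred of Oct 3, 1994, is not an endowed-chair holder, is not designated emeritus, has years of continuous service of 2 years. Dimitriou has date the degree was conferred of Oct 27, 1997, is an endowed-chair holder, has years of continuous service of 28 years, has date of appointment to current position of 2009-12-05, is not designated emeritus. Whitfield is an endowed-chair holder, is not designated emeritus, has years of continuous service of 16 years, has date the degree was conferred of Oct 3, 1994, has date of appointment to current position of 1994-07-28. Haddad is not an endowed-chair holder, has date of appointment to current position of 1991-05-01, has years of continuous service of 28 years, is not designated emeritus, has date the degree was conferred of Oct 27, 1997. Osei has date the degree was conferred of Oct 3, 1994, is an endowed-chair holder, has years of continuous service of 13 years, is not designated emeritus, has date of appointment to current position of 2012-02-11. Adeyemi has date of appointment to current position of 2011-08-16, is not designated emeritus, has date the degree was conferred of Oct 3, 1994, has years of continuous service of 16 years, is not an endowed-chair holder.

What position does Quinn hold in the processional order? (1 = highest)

5

By date the degree was conferred (earlier first): Adeyemi, Whitfield, Achebe, Osei, Quinn and Romero (each Oct 3, 1994); then Dimitriou, Haddad and Drummond (each Oct 27, 1997).
Adeyemi, Whitfield, Achebe, Osei, Quinn and Romero are each not designated emeritus, so the next rule applies.
Among Adeyemi, Whitfield, Achebe, Osei, Quinn and Romero, by years of continuous service (higher first): Adeyemi and Whitfield (16 years) before Achebe and Osei (13 years) before Quinn and Romero (2 years).
Among Adeyemi and Whitfield, alphabetically by surname: Adeyemi before Whitfield.
Among Achebe and Osei, alphabetically by surname: Achebe before Osei.
Among Quinn and Romero, alphabetically by surname: Quinn before Romero.
Dimitriou, Haddad and Drummond are each not designated emeritus, so the next rule applies.
Among Dimitriou, Haddad and Drummond, by years of continuous service (higher first): Dimitriou and Haddad (28 years) before Drummond (17 years).
Among Dimitriou and Haddad, alphabetically by surname: Dimitriou before Haddad.
Order: Adeyemi, Whitfield, Achebe, Osei, Quinn, Romero, Dimitriou, Haddad, Drummond. So position 5.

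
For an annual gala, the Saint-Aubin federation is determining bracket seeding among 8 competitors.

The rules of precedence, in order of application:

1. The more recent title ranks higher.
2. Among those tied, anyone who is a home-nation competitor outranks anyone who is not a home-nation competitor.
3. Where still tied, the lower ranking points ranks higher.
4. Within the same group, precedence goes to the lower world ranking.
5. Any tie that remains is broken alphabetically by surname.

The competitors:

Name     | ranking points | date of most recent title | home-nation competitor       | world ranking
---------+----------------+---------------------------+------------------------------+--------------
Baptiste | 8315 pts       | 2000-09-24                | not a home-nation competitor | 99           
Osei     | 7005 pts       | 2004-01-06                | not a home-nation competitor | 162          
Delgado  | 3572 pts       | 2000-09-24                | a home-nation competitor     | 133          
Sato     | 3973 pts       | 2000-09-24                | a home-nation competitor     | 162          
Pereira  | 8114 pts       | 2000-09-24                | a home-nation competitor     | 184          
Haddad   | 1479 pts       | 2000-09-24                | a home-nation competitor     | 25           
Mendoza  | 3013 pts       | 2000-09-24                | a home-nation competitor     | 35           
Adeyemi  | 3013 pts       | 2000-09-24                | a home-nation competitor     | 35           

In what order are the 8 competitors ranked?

By date of most recent title (later first): Osei (2004-01-06); then Haddad, Adeyemi, Mendoza, Delgado, Sato, Pereira and Baptiste (each 2000-09-24).
Among Haddad, Adeyemi, Mendoza, Delgado, Sato, Pereira and Baptiste, a home-nation competitor before not a home-nation competitor: Haddad, Adeyemi, Mendoza, Delgado, Sato and Pereira (a home-nation competitor) before Baptiste (not a home-nation competitor).
Among Haddad, Adeyemi, Mendoza, Delgado, Sato and Pereira, by ranking points (lower first): Haddad (1479 pts) before Adeyemi and Mendoza (3013 pts) before Delgado (3572 pts) before Sato (3973 pts) before Pereira (8114 pts).
Adeyemi and Mendoza both have world ranking 35, so the next rule applies.
Among Adeyemi and Mendoza, alphabetically by surname: Adeyemi before Mendoza.
Full order: Osei, Haddad, Adeyemi, Mendoza, Delgado, Sato, Pereira, Baptiste.

Osei, Haddad, Adeyemi, Mendoza, Delgado, Sato, Pereira, Baptiste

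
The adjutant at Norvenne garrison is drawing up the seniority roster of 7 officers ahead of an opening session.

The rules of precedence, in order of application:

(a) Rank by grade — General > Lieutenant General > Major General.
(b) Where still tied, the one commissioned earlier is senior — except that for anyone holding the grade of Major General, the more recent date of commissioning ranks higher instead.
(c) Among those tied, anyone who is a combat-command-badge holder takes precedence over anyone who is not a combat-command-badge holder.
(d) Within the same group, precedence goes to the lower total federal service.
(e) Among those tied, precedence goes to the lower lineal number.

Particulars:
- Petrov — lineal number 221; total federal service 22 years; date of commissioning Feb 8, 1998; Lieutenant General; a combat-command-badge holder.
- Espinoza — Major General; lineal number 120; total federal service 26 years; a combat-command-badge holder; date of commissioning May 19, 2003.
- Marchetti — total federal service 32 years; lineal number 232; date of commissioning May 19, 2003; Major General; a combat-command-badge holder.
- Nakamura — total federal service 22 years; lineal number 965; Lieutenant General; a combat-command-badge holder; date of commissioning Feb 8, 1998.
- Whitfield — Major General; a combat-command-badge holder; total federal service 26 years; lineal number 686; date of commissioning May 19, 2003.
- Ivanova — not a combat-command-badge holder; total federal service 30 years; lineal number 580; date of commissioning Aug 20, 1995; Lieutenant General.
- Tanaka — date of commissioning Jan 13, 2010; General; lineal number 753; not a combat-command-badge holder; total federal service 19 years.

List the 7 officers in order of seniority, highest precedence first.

Tanaka, Ivanova, Petrov, Nakamura, Espinoza, Whitfield, Marchetti

By grade: Tanaka (General); then Ivanova, Petrov and Nakamura (Lieutenant General); then Espinoza, Whitfield and Marchetti (Major General).
Among Ivanova, Petrov and Nakamura, by date of commissioning (earlier first): Ivanova (Aug 20, 1995) before Petrov and Nakamura (Feb 8, 1998).
Petrov and Nakamura are each a combat-command-badge holder, so the next rule applies.
Petrov and Nakamura both have total federal service 22 years, so the next rule applies.
Among Petrov and Nakamura, by lineal number (lower first): Petrov (221) before Nakamura (965).
Espinoza, Whitfield and Marchetti all have date of commissioning May 19, 2003, so the next rule applies.
Espinoza, Whitfield and Marchetti are each a combat-command-badge holder, so the next rule applies.
Among Espinoza, Whitfield and Marchetti, by total federal service (lower first): Espinoza and Whitfield (26 years) before Marchetti (32 years).
Among Espinoza and Whitfield, by lineal number (lower first): Espinoza (120) before Whitfield (686).
Full order: Tanaka, Ivanova, Petrov, Nakamura, Espinoza, Whitfield, Marchetti.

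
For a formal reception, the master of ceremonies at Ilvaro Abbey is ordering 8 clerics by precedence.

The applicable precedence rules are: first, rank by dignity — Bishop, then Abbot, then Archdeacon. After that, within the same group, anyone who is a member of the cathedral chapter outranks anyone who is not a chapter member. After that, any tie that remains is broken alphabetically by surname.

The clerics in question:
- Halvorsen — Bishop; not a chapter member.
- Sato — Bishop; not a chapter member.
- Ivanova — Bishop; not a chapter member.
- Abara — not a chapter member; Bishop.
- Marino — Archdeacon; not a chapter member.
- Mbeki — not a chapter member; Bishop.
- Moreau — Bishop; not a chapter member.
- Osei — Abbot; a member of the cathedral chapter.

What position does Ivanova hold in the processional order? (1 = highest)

3

By dignity: Abara, Halvorsen, Ivanova, Mbeki, Moreau and Sato (Bishop); then Osei (Abbot); then Marino (Archdeacon).
Abara, Halvorsen, Ivanova, Mbeki, Moreau and Sato are each not a chapter member, so the next rule applies.
Among Abara, Halvorsen, Ivanova, Mbeki, Moreau and Sato, alphabetically by surname: Abara before Halvorsen before Ivanova before Mbeki before Moreau before Sato.
Order: Abara, Halvorsen, Ivanova, Mbeki, Moreau, Sato, Osei, Marino. So position 3.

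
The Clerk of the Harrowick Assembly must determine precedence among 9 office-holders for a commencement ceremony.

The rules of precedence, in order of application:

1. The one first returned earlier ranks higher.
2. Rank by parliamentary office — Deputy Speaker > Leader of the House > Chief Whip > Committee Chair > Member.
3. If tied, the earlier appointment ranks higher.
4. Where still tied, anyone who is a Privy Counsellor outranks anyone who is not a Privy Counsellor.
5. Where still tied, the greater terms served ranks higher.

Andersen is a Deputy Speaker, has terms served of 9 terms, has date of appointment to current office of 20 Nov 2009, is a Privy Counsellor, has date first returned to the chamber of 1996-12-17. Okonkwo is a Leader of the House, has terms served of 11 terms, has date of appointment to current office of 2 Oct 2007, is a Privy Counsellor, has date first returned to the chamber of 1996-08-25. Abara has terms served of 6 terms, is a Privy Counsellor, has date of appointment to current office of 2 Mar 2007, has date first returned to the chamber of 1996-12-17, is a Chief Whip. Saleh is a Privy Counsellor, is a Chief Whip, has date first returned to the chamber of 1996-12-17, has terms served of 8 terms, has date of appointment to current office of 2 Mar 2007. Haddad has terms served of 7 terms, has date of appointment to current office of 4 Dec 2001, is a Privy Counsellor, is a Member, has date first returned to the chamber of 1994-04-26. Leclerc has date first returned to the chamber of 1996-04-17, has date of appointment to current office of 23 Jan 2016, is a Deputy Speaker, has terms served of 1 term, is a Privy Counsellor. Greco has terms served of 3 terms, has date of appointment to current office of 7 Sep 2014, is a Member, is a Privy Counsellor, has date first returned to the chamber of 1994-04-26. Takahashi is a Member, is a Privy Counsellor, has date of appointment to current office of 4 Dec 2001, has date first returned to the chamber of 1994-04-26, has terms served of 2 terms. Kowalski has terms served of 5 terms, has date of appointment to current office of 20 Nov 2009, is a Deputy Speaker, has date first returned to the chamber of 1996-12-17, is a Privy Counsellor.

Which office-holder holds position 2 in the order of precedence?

Takahashi

By date first returned to the chamber (earlier first): Haddad, Takahashi and Greco (each 1994-04-26); then Leclerc (1996-04-17); then Okonkwo (1996-08-25); then Andersen, Kowalski, Saleh and Abara (each 1996-12-17).
Haddad, Takahashi and Greco are each Member, so the next rule applies.
Among Haddad, Takahashi and Greco, by date of appointment to current office (earlier first): Haddad and Takahashi (4 Dec 2001) before Greco (7 Sep 2014).
Haddad and Takahashi are each a Privy Counsellor, so the next rule applies.
Among Haddad and Takahashi, by terms served (higher first): Haddad (7 terms) before Takahashi (2 terms).
Among Andersen, Kowalski, Saleh and Abara, by parliamentary office: Andersen and Kowalski (Deputy Speaker) before Saleh and Abara (Chief Whip).
Andersen and Kowalski both have date of appointment to current office 20 Nov 2009, so the next rule applies.
Andersen and Kowalski are each a Privy Counsellor, so the next rule applies.
Among Andersen and Kowalski, by terms served (higher first): Andersen (9 terms) before Kowalski (5 terms).
Saleh and Abara both have date of appointment to current office 2 Mar 2007, so the next rule applies.
Saleh and Abara are each a Privy Counsellor, so the next rule applies.
Among Saleh and Abara, by terms served (higher first): Saleh (8 terms) before Abara (6 terms).
Order: Haddad, Takahashi, Greco, Leclerc, Okonkwo, Andersen, Kowalski, Saleh, Abara.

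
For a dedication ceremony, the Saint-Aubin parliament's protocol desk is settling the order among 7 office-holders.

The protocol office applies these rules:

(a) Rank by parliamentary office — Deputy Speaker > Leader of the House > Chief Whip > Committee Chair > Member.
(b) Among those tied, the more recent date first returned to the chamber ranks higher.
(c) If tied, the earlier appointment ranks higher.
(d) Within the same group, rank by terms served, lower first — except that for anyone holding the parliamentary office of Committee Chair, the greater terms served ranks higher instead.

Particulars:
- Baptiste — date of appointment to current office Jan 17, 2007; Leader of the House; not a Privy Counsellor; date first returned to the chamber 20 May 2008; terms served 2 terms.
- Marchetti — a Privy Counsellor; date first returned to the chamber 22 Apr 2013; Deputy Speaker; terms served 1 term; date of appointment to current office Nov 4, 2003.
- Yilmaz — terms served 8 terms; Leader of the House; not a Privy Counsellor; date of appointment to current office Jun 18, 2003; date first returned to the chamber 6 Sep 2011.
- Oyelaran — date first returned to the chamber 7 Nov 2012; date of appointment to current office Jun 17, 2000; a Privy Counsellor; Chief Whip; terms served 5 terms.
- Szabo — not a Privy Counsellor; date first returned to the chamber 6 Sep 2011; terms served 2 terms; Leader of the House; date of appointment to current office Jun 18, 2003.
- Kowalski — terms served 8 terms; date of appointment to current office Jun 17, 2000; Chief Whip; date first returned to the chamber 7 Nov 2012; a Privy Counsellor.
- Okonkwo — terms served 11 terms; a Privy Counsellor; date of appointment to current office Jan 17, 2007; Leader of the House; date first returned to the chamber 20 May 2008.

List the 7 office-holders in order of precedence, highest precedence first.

By parliamentary office: Marchetti (Deputy Speaker); then Szabo, Yilmaz, Baptiste and Okonkwo (Leader of the House); then Oyelaran and Kowalski (Chief Whip).
Among Szabo, Yilmaz, Baptiste and Okonkwo, by date first returned to the chamber (later first): Szabo and Yilmaz (6 Sep 2011) before Baptiste and Okonkwo (20 May 2008).
Szabo and Yilmaz both have date of appointment to current office Jun 18, 2003, so the next rule applies.
Among Szabo and Yilmaz, by terms served (lower first): Szabo (2 terms) before Yilmaz (8 terms).
Baptiste and Okonkwo both have date of appointment to current office Jan 17, 2007, so the next rule applies.
Among Baptiste and Okonkwo, by terms served (lower first): Baptiste (2 terms) before Okonkwo (11 terms).
Oyelaran and Kowalski both have date first returned to the chamber 7 Nov 2012, so the next rule applies.
Oyelaran and Kowalski both have date of appointment to current office Jun 17, 2000, so the next rule applies.
Among Oyelaran and Kowalski, by terms served (lower first): Oyelaran (5 terms) before Kowalski (8 terms).
Full order: Marchetti, Szabo, Yilmaz, Baptiste, Okonkwo, Oyelaran, Kowalski.

Marchetti, Szabo, Yilmaz, Baptiste, Okonkwo, Oyelaran, Kowalski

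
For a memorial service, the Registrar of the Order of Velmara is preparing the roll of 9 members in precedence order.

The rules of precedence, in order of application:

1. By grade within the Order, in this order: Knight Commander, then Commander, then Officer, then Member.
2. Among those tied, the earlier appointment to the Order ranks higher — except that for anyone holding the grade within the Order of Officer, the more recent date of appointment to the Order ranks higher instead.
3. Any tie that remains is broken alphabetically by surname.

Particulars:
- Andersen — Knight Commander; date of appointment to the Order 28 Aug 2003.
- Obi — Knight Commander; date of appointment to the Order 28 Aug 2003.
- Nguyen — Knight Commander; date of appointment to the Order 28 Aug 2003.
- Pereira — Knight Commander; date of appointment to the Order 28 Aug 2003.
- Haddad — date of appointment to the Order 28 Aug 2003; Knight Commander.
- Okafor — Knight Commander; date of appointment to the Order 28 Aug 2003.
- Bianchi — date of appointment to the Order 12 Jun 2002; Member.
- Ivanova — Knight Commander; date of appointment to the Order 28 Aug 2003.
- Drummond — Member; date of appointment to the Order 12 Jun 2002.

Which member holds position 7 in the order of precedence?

Pereira

By grade within the Order: Andersen, Haddad, Ivanova, Nguyen, Obi, Okafor and Pereira (Knight Commander); then Bianchi and Drummond (Member).
Andersen, Haddad, Ivanova, Nguyen, Obi, Okafor and Pereira all have date of appointment to the Order 28 Aug 2003, so the next rule applies.
Among Andersen, Haddad, Ivanova, Nguyen, Obi, Okafor and Pereira, alphabetically by surname: Andersen before Haddad before Ivanova before Nguyen before Obi before Okafor before Pereira.
Bianchi and Drummond both have date of appointment to the Order 12 Jun 2002, so the next rule applies.
Among Bianchi and Drummond, alphabetically by surname: Bianchi before Drummond.
Order: Andersen, Haddad, Ivanova, Nguyen, Obi, Okafor, Pereira, Bianchi, Drummond.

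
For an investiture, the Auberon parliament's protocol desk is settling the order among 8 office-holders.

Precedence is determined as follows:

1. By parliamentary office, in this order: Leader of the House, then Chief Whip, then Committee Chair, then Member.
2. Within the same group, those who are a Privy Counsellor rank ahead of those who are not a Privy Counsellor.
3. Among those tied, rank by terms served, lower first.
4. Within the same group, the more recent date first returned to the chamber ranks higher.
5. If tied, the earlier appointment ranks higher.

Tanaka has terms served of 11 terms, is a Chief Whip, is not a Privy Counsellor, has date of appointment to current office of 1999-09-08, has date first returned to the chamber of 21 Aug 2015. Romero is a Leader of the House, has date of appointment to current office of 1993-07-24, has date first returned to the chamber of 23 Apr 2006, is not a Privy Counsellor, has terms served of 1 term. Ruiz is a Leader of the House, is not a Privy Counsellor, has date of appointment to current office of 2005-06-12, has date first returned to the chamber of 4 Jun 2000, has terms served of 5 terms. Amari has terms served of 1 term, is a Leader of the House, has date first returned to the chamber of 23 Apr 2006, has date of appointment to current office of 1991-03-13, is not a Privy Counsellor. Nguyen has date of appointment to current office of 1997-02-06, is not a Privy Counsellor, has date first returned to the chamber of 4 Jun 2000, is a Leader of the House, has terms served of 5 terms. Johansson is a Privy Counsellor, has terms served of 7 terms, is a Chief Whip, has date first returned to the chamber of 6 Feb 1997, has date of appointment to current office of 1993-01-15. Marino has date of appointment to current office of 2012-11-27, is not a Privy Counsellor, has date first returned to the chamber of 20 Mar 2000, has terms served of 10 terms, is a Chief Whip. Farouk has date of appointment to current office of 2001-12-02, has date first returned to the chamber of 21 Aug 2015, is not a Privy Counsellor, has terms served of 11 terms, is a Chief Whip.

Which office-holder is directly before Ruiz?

Nguyen

By parliamentary office: Amari, Romero, Nguyen and Ruiz (Leader of the House); then Johansson, Marino, Tanaka and Farouk (Chief Whip).
Amari, Romero, Nguyen and Ruiz are each not a Privy Counsellor, so the next rule applies.
Among Amari, Romero, Nguyen and Ruiz, by terms served (lower first): Amari and Romero (1 term) before Nguyen and Ruiz (5 terms).
Amari and Romero both have date first returned to the chamber 23 Apr 2006, so the next rule applies.
Among Amari and Romero, by date of appointment to current office (earlier first): Amari (1991-03-13) before Romero (1993-07-24).
Nguyen and Ruiz both have date first returned to the chamber 4 Jun 2000, so the next rule applies.
Among Nguyen and Ruiz, by date of appointment to current office (earlier first): Nguyen (1997-02-06) before Ruiz (2005-06-12).
Among Johansson, Marino, Tanaka and Farouk, a Privy Counsellor before not a Privy Counsellor: Johansson (a Privy Counsellor) before Marino, Tanaka and Farouk (not a Privy Counsellor).
Among Marino, Tanaka and Farouk, by terms served (lower first): Marino (10 terms) before Tanaka and Farouk (11 terms).
Tanaka and Farouk both have date first returned to the chamber 21 Aug 2015, so the next rule applies.
Among Tanaka and Farouk, by date of appointment to current office (earlier first): Tanaka (1999-09-08) before Farouk (2001-12-02).
Order: Amari, Romero, Nguyen, Ruiz, Johansson, Marino, Tanaka, Farouk.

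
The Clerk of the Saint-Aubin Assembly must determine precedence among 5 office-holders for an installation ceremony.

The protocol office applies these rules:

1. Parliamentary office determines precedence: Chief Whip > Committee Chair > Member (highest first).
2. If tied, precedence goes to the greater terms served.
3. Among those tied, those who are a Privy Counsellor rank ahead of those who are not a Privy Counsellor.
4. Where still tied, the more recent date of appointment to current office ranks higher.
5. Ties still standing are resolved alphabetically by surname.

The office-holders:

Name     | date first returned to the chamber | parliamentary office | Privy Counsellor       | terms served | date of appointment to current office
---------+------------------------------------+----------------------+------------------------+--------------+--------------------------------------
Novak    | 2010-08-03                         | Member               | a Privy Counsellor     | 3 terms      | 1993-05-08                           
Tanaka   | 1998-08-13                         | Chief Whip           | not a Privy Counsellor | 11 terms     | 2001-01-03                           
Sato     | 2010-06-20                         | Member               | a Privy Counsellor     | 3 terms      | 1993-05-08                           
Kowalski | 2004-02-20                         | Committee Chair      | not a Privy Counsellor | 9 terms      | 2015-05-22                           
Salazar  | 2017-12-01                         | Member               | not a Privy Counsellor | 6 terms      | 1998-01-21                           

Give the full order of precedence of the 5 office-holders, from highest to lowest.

Tanaka, Kowalski, Salazar, Novak, Sato

By parliamentary office: Tanaka (Chief Whip); then Kowalski (Committee Chair); then Salazar, Novak and Sato (Member).
Among Salazar, Novak and Sato, by terms served (higher first): Salazar (6 terms) before Novak and Sato (3 terms).
Novak and Sato are each a Privy Counsellor, so the next rule applies.
Novak and Sato both have date of appointment to current office 1993-05-08, so the next rule applies.
Among Novak and Sato, alphabetically by surname: Novak before Sato.
Full order: Tanaka, Kowalski, Salazar, Novak, Sato.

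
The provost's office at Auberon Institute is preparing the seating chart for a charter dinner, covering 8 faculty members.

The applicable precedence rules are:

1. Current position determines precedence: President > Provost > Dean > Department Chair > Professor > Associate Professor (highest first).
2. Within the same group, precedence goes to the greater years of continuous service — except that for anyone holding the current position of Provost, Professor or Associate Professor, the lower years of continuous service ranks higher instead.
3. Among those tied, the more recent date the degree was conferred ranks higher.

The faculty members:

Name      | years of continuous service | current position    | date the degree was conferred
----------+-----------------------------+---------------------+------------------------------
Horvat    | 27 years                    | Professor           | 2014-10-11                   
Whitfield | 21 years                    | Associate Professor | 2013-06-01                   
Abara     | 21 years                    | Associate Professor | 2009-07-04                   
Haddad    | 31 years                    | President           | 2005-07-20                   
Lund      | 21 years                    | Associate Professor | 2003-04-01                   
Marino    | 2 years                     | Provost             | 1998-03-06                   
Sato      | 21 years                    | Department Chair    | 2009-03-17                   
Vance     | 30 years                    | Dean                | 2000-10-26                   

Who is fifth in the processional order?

Horvat

By current position: Haddad (President); then Marino (Provost); then Vance (Dean); then Sato (Department Chair); then Horvat (Professor); then Whitfield, Abara and Lund (Associate Professor).
Whitfield, Abara and Lund all have years of continuous service 21 years, so the next rule applies.
Among Whitfield, Abara and Lund, by date the degree was conferred (later first): Whitfield (2013-06-01) before Abara (2009-07-04) before Lund (2003-04-01).
Order: Haddad, Marino, Vance, Sato, Horvat, Whitfield, Abara, Lund.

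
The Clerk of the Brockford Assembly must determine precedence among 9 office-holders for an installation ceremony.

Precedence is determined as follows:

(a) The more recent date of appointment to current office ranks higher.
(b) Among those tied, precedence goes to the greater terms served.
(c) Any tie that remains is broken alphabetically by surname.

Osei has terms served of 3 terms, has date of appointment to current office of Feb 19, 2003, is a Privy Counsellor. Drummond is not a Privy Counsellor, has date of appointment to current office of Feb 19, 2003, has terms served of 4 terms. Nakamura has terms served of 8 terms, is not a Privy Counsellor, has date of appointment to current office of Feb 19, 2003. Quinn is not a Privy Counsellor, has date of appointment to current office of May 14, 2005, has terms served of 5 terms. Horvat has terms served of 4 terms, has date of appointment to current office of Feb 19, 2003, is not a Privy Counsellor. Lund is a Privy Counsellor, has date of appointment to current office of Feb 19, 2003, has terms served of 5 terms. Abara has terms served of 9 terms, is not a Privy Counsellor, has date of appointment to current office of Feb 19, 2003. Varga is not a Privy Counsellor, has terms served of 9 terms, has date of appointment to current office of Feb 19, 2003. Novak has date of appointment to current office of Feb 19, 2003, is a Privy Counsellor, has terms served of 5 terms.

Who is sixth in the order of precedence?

Novak

By date of appointment to current office (later first): Quinn (May 14, 2005); then Abara, Varga, Nakamura, Lund, Novak, Drummond, Horvat and Osei (each Feb 19, 2003).
Among Abara, Varga, Nakamura, Lund, Novak, Drummond, Horvat and Osei, by terms served (higher first): Abara and Varga (9 terms) before Nakamura (8 terms) before Lund and Novak (5 terms) before Drummond and Horvat (4 terms) before Osei (3 terms).
Among Abara and Varga, alphabetically by surname: Abara before Varga.
Among Lund and Novak, alphabetically by surname: Lund before Novak.
Among Drummond and Horvat, alphabetically by surname: Drummond before Horvat.
Order: Quinn, Abara, Varga, Nakamura, Lund, Novak, Drummond, Horvat, Osei.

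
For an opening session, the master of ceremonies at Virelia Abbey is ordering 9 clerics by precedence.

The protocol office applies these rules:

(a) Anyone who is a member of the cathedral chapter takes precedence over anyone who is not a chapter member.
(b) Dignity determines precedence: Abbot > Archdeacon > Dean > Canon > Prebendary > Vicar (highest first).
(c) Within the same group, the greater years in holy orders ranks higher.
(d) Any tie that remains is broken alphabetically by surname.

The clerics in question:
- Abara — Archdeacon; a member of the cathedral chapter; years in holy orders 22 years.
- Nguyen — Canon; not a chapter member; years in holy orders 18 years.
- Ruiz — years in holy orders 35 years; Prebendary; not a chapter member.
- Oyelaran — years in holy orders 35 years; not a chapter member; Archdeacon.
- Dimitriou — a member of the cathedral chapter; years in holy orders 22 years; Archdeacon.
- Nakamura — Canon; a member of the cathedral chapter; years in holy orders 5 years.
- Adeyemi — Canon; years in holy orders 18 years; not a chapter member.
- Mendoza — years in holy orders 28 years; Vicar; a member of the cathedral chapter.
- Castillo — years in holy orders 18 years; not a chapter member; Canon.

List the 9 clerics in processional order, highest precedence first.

Abara, Dimitriou, Nakamura, Mendoza, Oyelaran, Adeyemi, Castillo, Nguyen, Ruiz

By the first rule: Abara, Dimitriou, Nakamura and Mendoza (each a member of the cathedral chapter); then Oyelaran, Adeyemi, Castillo, Nguyen and Ruiz (each not a chapter member).
Among Abara, Dimitriou, Nakamura and Mendoza, by dignity: Abara and Dimitriou (Archdeacon) before Nakamura (Canon) before Mendoza (Vicar).
Abara and Dimitriou both have years in holy orders 22 years, so the next rule applies.
Among Abara and Dimitriou, alphabetically by surname: Abara before Dimitriou.
Among Oyelaran, Adeyemi, Castillo, Nguyen and Ruiz, by dignity: Oyelaran (Archdeacon) before Adeyemi, Castillo and Nguyen (Canon) before Ruiz (Prebendary).
Adeyemi, Castillo and Nguyen all have years in holy orders 18 years, so the next rule applies.
Among Adeyemi, Castillo and Nguyen, alphabetically by surname: Adeyemi before Castillo before Nguyen.
Full order: Abara, Dimitriou, Nakamura, Mendoza, Oyelaran, Adeyemi, Castillo, Nguyen, Ruiz.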